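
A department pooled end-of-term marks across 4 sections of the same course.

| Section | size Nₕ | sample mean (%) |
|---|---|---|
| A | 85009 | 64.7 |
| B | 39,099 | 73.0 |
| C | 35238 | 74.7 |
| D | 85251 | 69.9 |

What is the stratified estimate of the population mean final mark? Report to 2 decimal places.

69.28

N = 244597; weights Wₕ = Nₕ/N = (0.3475, 0.1599, 0.1441, 0.3485).
x̄_st = Σ Wₕ·x̄ₕ = 0.3475·64.7 + 0.1599·73.0 + 0.1441·74.7 + 0.3485·69.9 ≈ 69.2798...
→ 69.28.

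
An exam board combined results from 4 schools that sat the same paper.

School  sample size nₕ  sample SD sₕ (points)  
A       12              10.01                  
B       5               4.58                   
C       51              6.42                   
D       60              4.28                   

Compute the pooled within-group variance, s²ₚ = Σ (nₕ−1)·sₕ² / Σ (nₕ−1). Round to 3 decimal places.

34.901

Degrees of freedom: 11 + 4 + 50 + 59 = 124.
Σ(nₕ−1)sₕ² = 11·100.2001 + 4·20.9764 + 50·41.2164 + 59·18.3184 = 4327.7123.
s²ₚ = 4327.7123 / 124 = 34.90091... → 34.901.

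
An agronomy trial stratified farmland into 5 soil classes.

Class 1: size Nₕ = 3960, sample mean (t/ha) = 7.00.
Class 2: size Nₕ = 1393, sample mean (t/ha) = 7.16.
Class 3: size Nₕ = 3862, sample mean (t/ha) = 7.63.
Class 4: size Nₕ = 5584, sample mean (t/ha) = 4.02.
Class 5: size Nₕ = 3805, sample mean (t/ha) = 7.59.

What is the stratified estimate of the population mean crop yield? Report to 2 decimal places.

N = 3960 + 1393 + 3862 + 5584 + 3805 = 18604.
Overall mean = Σ (Nₕ/N)·x̄ₕ — weight by population share, not a simple average.
Σ Nₕx̄ₕ = 3960·7.00 + 1393·7.16 + 3862·7.63 + 5584·4.02 + 3805·7.59 = 27720 + 9973.88 + 29467.06 + 22447.68 + 28879.95 = 118488.57.
Divide by N: 118488.57 / 18604 = 6.3690... → 6.37.

6.37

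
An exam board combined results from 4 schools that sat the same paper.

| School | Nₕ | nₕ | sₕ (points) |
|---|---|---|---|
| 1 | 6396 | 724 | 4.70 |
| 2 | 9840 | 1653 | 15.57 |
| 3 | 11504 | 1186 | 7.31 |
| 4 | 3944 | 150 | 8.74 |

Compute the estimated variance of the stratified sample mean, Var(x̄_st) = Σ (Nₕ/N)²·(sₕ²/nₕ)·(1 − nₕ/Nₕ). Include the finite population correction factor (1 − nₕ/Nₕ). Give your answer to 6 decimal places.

0.025790

N = 31684. Term for each stratum: Wₕ²sₕ²/nₕ·(1−nₕ/Nₕ).
Var(x̄_st) = 0.001102610 + 0.011769127 + 0.005327390 + 0.007590770 = 0.025789896 → 0.025790.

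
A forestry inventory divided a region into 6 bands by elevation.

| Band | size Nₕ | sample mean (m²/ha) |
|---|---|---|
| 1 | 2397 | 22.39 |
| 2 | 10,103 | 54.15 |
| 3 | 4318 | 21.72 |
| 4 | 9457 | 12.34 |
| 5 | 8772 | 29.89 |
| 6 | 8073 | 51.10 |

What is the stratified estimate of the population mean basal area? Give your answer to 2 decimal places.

34.46

N = 2397 + 10103 + 4318 + 9457 + 8772 + 8073 = 43120.
Weight each subgroup mean by Nₕ/N and sum.
Σ Nₕx̄ₕ = 2397·22.39 + 10103·54.15 + 4318·21.72 + 9457·12.34 + 8772·29.89 + 8073·51.10 = 53668.83 + 547077.45 + 93786.96 + 116699.38 + 262195.08 + 412530.3 = 1485958.
Divide by N: 1485958 / 43120 = 34.4610... → 34.46.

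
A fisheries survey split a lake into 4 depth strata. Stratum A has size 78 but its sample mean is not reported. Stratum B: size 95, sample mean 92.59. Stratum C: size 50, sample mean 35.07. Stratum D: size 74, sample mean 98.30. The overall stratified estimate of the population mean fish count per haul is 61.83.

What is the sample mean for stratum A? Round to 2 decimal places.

N = 78 + 95 + 50 + 74 = 297.
Overall total = μ·N = 61.83·297 = 18363.51.
Subtract the known strata: 95·92.59 + 50·35.07 + 74·98.30 = 17823.75.
Remaining total for stratum A: 18363.51 − 17823.75 = 539.76.
Divide by its size: 539.76 / 78 = 6.92 → 6.92.

6.92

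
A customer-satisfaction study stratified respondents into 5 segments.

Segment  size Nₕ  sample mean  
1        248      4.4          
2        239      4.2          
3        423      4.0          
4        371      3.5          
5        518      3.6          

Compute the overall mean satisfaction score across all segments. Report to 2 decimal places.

N = 248 + 239 + 423 + 371 + 518 = 1799.
The stratified mean weights each stratum mean by its population share Nₕ/N.
Σ Nₕx̄ₕ = 248·4.4 + 239·4.2 + 423·4.0 + 371·3.5 + 518·3.6 = 1091.2 + 1003.8 + 1692 + 1298.5 + 1864.8 = 6950.3.
Divide by N: 6950.3 / 1799 = 3.8634... → 3.86.

3.86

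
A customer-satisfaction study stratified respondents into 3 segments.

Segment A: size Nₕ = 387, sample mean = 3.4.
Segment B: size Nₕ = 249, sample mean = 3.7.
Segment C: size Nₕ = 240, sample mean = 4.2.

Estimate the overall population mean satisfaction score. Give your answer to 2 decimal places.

3.70

N = 876; weights Wₕ = Nₕ/N = (0.4418, 0.2842, 0.2740).
x̄_st = Σ Wₕ·x̄ₕ = 0.4418·3.4 + 0.2842·3.7 + 0.2740·4.2 ≈ 3.7045...
→ 3.70.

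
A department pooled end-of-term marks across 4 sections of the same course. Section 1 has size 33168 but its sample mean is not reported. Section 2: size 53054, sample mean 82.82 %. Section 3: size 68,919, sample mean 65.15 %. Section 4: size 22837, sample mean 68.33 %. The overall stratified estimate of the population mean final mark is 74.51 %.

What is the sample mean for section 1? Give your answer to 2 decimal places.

Σ Nₕx̄ₕ = N·μ, so 33168·x̄_1 = 177978·74.51 − (53054·82.82 + 68919·65.15 + 22837·68.33).
= 13261140.78 − 10444457.34 = 2816683.44.
x̄_1 = 2816683.44 / 33168 = 84.9217... → 84.92.

84.92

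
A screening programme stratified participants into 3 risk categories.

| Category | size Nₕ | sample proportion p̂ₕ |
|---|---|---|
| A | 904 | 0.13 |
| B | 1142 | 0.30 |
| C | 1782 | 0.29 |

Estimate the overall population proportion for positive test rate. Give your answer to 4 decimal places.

Wₕ = Nₕ/N with N = 3828: 0.2362, 0.2983, 0.4655.
p̂_st = 0.2362·0.13 + 0.2983·0.30 + 0.4655·0.29 ≈ 0.255199... → 0.2552.

0.2552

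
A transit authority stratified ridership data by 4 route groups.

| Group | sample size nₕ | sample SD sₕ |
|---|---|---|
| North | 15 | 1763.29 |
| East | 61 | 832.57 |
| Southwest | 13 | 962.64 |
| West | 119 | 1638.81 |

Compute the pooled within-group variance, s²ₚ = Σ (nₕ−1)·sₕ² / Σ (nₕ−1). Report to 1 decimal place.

2025252.7

Degrees of freedom: 14 + 60 + 12 + 118 = 204.
Σ(nₕ−1)sₕ² = 14·3109191.6241 + 60·693172.8049 + 12·926675.7696 + 118·2685698.2161 = 413151549.7664.
s²ₚ = 413151549.7664 / 204 = 2025252.695... → 2025252.7.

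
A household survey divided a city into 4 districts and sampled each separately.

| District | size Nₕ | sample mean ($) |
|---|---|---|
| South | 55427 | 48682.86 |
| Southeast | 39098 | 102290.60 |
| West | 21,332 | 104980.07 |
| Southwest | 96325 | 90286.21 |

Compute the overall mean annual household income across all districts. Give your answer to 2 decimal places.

83107.69

N = 212182; weights Wₕ = Nₕ/N = (0.2612, 0.1843, 0.1005, 0.4540).
x̄_st = Σ Wₕ·x̄ₕ = 0.2612·48682.86 + 0.1843·102290.60 + 0.1005·104980.07 + 0.4540·90286.21 ≈ 83107.6943...
→ 83107.69.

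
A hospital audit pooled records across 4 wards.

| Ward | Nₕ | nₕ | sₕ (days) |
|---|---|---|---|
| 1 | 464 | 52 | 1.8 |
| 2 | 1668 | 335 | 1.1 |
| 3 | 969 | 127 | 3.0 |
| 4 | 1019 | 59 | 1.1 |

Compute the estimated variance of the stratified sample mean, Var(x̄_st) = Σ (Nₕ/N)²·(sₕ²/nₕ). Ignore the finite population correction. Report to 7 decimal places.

N = 4120. Term for each stratum: Wₕ²sₕ²/nₕ.
Var(x̄_st) = 0.0007902840 + 0.0005920225 + 0.0039200527 + 0.0012545480 = 0.0065569073 → 0.0065569.

0.0065569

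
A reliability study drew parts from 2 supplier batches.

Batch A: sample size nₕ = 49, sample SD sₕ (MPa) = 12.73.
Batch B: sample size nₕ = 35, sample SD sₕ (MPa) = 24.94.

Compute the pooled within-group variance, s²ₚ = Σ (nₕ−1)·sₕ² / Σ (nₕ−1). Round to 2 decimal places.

A: (49−1)·12.73² = 48·162.0529 = 7778.5392
B: (35−1)·24.94² = 34·622.0036 = 21148.1224
Numerator = 28926.6616; denominator = Σ(nₕ−1) = 82.
s²ₚ = 28926.6616/82 = 352.7642... → 352.76.

352.76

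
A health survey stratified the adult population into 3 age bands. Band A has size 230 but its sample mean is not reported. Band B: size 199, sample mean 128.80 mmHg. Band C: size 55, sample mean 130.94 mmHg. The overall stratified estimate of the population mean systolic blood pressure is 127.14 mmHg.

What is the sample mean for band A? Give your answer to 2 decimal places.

124.80

Σ Nₕx̄ₕ = N·μ, so 230·x̄_A = 484·127.14 − (199·128.80 + 55·130.94).
= 61535.76 − 32832.9 = 28702.86.
x̄_A = 28702.86 / 230 = 124.7950... → 124.80.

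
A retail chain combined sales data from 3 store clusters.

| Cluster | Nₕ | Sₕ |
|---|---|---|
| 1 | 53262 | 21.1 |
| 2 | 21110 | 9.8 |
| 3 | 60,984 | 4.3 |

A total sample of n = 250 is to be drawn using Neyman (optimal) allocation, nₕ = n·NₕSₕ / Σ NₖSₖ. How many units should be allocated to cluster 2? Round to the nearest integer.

32

1: NₕSₕ = 53262·21.1 = 1123828.2
2: NₕSₕ = 21110·9.8 = 206878
3: NₕSₕ = 60984·4.3 = 262231.2
Σ NₕSₕ = 1592937.4.
n_2 = 250·206878/1592937.4 = 32.468... → 32.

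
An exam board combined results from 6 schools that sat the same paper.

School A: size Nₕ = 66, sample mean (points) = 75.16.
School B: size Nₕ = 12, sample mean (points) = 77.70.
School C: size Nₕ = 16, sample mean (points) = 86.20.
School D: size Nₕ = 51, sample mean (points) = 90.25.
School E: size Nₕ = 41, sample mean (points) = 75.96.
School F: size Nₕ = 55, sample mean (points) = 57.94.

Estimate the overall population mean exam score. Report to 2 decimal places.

N = 241; weights Wₕ = Nₕ/N = (0.2739, 0.0498, 0.0664, 0.2116, 0.1701, 0.2282).
x̄_st = Σ Wₕ·x̄ₕ = 0.2739·75.16 + 0.0498·77.70 + 0.0664·86.20 + 0.2116·90.25 + 0.1701·75.96 + 0.2282·57.94 ≈ 75.4190...
→ 75.42.

75.42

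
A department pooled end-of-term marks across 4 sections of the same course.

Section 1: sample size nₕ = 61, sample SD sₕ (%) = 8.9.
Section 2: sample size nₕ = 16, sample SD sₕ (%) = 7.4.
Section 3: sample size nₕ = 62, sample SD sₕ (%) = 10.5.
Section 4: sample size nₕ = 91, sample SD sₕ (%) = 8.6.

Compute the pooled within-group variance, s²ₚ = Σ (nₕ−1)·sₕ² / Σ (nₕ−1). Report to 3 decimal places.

83.875

Degrees of freedom: 60 + 15 + 61 + 90 = 226.
Σ(nₕ−1)sₕ² = 60·79.21 + 15·54.76 + 61·110.25 + 90·73.96 = 18955.65.
s²ₚ = 18955.65 / 226 = 83.87456... → 83.875.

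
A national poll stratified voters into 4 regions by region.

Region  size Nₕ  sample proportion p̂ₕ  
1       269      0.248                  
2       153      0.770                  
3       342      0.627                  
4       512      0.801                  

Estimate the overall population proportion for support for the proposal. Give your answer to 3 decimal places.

0.634

N = 269 + 153 + 342 + 512 = 1276.
Overall proportion = Σ (Nₕ/N)·p̂ₕ.
Σ Nₕp̂ₕ = 66.712 + 117.81 + 214.434 + 410.112 = 809.068.
809.068 / 1276 = 0.63407... → 0.634.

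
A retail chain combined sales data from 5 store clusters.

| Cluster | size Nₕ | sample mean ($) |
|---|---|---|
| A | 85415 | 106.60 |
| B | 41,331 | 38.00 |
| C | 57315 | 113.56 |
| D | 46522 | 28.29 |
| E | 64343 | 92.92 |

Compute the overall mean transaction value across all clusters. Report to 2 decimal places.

83.00

N = 85415 + 41331 + 57315 + 46522 + 64343 = 294926.
The stratified mean weights each stratum mean by its population share Nₕ/N.
Σ Nₕx̄ₕ = 85415·106.60 + 41331·38.00 + 57315·113.56 + 46522·28.29 + 64343·92.92 = 9105239 + 1570578 + 6508691.4 + 1316107.38 + 5978751.56 = 24479367.34.
Divide by N: 24479367.34 / 294926 = 83.0017... → 83.00.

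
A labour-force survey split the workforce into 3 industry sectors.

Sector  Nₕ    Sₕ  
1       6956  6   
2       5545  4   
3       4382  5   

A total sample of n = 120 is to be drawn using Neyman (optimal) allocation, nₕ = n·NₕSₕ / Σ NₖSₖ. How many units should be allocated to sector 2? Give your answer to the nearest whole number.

1: NₕSₕ = 6956·6 = 41736
2: NₕSₕ = 5545·4 = 22180
3: NₕSₕ = 4382·5 = 21910
Σ NₕSₕ = 85826.
n_2 = 120·22180/85826 = 31.012... → 31.

31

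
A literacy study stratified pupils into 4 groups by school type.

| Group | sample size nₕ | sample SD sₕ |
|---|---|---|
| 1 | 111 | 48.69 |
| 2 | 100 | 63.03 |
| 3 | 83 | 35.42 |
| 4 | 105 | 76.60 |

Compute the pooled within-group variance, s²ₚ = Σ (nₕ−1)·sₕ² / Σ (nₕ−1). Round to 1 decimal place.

3461.2

1: (111−1)·48.69² = 110·2370.7161 = 260778.771
2: (100−1)·63.03² = 99·3972.7809 = 393305.3091
3: (83−1)·35.42² = 82·1254.5764 = 102875.2648
4: (105−1)·76.60² = 104·5867.56 = 610226.24
Numerator = 1367185.5849; denominator = Σ(nₕ−1) = 395.
s²ₚ = 1367185.5849/395 = 3461.229... → 3461.2.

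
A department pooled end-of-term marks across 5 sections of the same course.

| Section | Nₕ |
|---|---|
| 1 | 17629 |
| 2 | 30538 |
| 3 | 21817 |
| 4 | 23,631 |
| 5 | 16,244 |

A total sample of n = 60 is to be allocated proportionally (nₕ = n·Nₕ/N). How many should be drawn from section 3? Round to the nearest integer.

12

Share of section 3 = 21817/109859 = 0.19859.
Allocate 60 × 0.19859 = 11.915... → 12.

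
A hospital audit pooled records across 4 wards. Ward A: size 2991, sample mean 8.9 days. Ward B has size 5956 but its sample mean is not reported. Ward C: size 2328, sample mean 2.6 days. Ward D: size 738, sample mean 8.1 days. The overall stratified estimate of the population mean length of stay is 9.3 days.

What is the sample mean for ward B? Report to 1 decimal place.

Σ Nₕx̄ₕ = N·μ, so 5956·x̄_B = 12013·9.3 − (2991·8.9 + 2328·2.6 + 738·8.1).
= 111720.9 − 38650.5 = 73070.4.
x̄_B = 73070.4 / 5956 = 12.268... → 12.3.

12.3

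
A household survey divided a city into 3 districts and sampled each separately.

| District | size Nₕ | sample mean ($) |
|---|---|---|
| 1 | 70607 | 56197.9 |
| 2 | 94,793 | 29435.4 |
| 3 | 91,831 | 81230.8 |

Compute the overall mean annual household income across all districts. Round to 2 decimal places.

55272.27

N = 257231; weights Wₕ = Nₕ/N = (0.2745, 0.3685, 0.3570).
x̄_st = Σ Wₕ·x̄ₕ = 0.2745·56197.9 + 0.3685·29435.4 + 0.3570·81230.8 ≈ 55272.2673...
→ 55272.27.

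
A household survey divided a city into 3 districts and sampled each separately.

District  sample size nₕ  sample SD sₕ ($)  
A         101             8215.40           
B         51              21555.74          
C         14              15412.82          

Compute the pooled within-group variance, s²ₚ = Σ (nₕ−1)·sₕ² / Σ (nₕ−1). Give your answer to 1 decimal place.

202883382.4

Degrees of freedom: 100 + 50 + 13 = 163.
Σ(nₕ−1)sₕ² = 100·67492797.16 + 50·464649926.9476 + 13·237555020.3524 = 33069991327.9612.
s²ₚ = 33069991327.9612 / 163 = 202883382.380... → 202883382.4.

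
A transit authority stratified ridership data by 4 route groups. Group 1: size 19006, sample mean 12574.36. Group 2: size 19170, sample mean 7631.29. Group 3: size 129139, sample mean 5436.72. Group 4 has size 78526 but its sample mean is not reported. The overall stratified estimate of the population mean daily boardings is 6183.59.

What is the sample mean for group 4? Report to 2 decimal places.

5511.64

N = 19006 + 19170 + 129139 + 78526 = 245841.
Overall total = μ·N = 6183.59·245841 = 1520179949.19.
Subtract the known strata: 19006·12574.36 + 19170·7631.29 + 129139·5436.72 = 1087372699.54.
Remaining total for group 4: 1520179949.19 − 1087372699.54 = 432807249.65.
Divide by its size: 432807249.65 / 78526 = 5511.6426... → 5511.64.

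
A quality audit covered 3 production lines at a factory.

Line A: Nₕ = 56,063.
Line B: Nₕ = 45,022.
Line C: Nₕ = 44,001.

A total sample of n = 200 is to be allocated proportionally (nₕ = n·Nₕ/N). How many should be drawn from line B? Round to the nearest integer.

N = 56063 + 45022 + 44001 = 145086.
n_B = 200·45022/145086 = 62.063... → 62.

62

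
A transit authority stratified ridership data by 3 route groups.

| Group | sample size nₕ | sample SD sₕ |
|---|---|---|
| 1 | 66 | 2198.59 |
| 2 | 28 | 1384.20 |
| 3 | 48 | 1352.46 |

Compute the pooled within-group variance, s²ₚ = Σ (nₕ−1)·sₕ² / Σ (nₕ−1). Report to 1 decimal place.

Degrees of freedom: 65 + 27 + 47 = 139.
Σ(nₕ−1)sₕ² = 65·4833797.9881 + 27·1916009.64 + 47·1829148.0516 = 451899087.9317.
s²ₚ = 451899087.9317 / 139 = 3251072.575... → 3251072.6.

3251072.6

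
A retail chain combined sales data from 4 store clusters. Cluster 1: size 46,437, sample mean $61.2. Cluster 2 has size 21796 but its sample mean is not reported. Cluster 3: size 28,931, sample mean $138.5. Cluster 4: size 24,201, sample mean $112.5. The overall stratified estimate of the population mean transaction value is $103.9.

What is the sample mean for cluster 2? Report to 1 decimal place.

139.4

Σ Nₕx̄ₕ = N·μ, so 21796·x̄_2 = 121365·103.9 − (46437·61.2 + 28931·138.5 + 24201·112.5).
= 12609823.5 − 9571500.4 = 3038323.1.
x̄_2 = 3038323.1 / 21796 = 139.398... → 139.4.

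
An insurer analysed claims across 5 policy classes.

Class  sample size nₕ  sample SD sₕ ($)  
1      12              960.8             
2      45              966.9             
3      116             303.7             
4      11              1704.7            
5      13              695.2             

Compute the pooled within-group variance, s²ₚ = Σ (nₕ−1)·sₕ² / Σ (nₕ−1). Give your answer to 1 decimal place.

503939.8

Degrees of freedom: 11 + 44 + 115 + 10 + 12 = 192.
Σ(nₕ−1)sₕ² = 11·923136.64 + 44·934895.61 + 115·92233.69 + 10·2906002.09 + 12·483303.04 = 96756441.61.
s²ₚ = 96756441.61 / 192 = 503939.800... → 503939.8.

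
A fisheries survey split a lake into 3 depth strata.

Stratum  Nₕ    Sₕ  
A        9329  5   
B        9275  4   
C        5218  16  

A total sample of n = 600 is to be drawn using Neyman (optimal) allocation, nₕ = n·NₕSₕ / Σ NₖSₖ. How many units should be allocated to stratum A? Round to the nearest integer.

Σ NₕSₕ = 9329·5 + 9275·4 + 5218·16 = 167233.
Share for A: 46645/167233 = 0.27892.
n_A = 600 × 0.27892 = 167.353... → 167.

167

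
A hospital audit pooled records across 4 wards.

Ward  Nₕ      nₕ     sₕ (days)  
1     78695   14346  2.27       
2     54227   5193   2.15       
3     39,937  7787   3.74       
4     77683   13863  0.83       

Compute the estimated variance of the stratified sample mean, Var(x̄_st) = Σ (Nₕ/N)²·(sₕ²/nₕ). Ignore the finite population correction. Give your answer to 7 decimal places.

N = 250542. Term for each stratum: Wₕ²sₕ²/nₕ.
Var(x̄_st) = 0.0000354368 + 0.0000416993 + 0.0000456418 + 0.0000047774 = 0.0001275552 → 0.0001276.

0.0001276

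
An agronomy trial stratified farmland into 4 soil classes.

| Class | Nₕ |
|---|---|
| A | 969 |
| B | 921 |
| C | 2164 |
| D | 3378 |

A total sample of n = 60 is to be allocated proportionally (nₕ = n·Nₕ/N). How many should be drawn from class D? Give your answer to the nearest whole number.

N = 969 + 921 + 2164 + 3378 = 7432.
n_D = 60·3378/7432 = 27.271... → 27.

27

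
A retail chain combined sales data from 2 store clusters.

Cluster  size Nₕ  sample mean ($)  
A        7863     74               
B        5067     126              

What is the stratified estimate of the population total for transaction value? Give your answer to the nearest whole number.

Population total = Σ Nₕ·x̄ₕ (each stratum's size times its mean).
7863·74 + 5067·126 = 581862 + 638442 = 1220304.

1220304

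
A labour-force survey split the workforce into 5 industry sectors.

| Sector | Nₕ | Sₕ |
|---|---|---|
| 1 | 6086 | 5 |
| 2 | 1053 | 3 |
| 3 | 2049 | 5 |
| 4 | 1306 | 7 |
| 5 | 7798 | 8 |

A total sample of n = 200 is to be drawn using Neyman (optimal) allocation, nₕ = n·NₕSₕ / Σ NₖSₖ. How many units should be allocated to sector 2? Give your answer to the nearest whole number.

1: NₕSₕ = 6086·5 = 30430
2: NₕSₕ = 1053·3 = 3159
3: NₕSₕ = 2049·5 = 10245
4: NₕSₕ = 1306·7 = 9142
5: NₕSₕ = 7798·8 = 62384
Σ NₕSₕ = 115360.
n_2 = 200·3159/115360 = 5.477... → 5.

5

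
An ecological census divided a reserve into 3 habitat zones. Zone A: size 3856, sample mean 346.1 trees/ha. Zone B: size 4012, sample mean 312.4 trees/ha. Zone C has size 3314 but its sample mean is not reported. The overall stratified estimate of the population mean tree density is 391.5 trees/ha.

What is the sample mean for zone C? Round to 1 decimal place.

N = 3856 + 4012 + 3314 = 11182.
Overall total = μ·N = 391.5·11182 = 4377753.
Subtract the known strata: 3856·346.1 + 4012·312.4 = 2587910.4.
Remaining total for zone C: 4377753 − 2587910.4 = 1789842.6.
Divide by its size: 1789842.6 / 3314 = 540.085... → 540.1.

540.1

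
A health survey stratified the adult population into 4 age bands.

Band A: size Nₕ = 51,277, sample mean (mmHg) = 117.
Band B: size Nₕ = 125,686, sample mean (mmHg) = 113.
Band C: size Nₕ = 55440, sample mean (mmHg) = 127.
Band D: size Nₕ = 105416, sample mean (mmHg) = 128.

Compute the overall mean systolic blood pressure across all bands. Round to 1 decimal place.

N = 51277 + 125686 + 55440 + 105416 = 337819.
Weight each subgroup mean by Nₕ/N and sum.
Σ Nₕx̄ₕ = 51277·117 + 125686·113 + 55440·127 + 105416·128 = 5999409 + 14202518 + 7040880 + 13493248 = 40736055.
Divide by N: 40736055 / 337819 = 120.585... → 120.6.

120.6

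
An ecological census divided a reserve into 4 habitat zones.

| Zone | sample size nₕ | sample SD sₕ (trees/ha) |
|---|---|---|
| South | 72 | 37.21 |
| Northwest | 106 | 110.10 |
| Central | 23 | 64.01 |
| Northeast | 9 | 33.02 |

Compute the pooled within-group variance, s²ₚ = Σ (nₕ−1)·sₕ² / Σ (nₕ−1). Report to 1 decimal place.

7135.8

Degrees of freedom: 71 + 105 + 22 + 8 = 206.
Σ(nₕ−1)sₕ² = 71·1384.5841 + 105·12122.01 + 22·4097.2801 + 8·1090.3204 = 1469979.2465.
s²ₚ = 1469979.2465 / 206 = 7135.822... → 7135.8.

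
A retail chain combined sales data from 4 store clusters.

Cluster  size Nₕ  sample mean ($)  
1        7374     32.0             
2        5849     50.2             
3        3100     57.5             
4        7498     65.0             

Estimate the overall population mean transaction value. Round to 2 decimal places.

50.17

N = 23821; weights Wₕ = Nₕ/N = (0.3096, 0.2455, 0.1301, 0.3148).
x̄_st = Σ Wₕ·x̄ₕ = 0.3096·32.0 + 0.2455·50.2 + 0.1301·57.5 + 0.3148·65.0 ≈ 50.1745...
→ 50.17.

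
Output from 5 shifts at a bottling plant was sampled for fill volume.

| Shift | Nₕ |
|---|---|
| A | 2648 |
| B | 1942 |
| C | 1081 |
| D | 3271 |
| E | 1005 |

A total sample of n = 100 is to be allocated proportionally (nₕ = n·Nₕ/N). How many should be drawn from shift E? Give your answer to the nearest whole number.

N = 2648 + 1942 + 1081 + 3271 + 1005 = 9947.
n_E = 100·1005/9947 = 10.104... → 10.

10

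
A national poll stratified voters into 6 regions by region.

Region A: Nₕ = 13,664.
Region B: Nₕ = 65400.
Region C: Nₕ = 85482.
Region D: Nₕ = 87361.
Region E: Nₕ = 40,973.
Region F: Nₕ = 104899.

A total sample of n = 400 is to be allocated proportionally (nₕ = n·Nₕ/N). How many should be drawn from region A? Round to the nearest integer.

14

Share of region A = 13664/397779 = 0.03435.
Allocate 400 × 0.03435 = 13.740... → 14.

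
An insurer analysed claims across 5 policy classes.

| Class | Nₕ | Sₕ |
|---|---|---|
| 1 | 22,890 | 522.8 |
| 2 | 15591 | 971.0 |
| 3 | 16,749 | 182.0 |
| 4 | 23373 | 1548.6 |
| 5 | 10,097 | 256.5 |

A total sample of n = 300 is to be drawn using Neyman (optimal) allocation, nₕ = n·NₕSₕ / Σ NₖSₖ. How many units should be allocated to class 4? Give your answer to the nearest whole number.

Σ NₕSₕ = 22890·522.8 + 15591·971.0 + 16749·182.0 + 23373·1548.6 + 10097·256.5 = 68939379.3.
Share for 4: 36195427.8/68939379.3 = 0.52503.
n_4 = 300 × 0.52503 = 157.510... → 158.

158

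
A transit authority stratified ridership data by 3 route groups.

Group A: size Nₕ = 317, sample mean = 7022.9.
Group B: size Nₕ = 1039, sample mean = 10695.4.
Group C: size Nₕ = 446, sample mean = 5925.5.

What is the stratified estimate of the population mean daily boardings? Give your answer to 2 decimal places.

8868.79

N = 317 + 1039 + 446 = 1802.
Weight each subgroup mean by Nₕ/N and sum.
Σ Nₕx̄ₕ = 317·7022.9 + 1039·10695.4 + 446·5925.5 = 2226259.3 + 11112520.6 + 2642773 = 15981552.9.
Divide by N: 15981552.9 / 1802 = 8868.7863... → 8868.79.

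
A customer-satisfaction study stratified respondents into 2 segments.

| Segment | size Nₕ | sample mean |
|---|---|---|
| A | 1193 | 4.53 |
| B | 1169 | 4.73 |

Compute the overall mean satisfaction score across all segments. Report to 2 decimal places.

x̄_st = (Σ Nₕx̄ₕ) / (Σ Nₕ) = (1193·4.53 + 1169·4.73) / 2362
= 10933.66 / 2362 = 4.6290... → 4.63.

4.63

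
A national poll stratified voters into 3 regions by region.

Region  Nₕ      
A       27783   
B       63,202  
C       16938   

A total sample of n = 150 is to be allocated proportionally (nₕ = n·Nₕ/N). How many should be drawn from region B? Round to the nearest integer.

88

Share of region B = 63202/107923 = 0.58562.
Allocate 150 × 0.58562 = 87.843... → 88.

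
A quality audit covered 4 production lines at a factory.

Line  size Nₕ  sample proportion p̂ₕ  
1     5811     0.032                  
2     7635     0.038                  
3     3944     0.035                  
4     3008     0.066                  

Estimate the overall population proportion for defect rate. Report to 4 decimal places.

N = 5811 + 7635 + 3944 + 3008 = 20398.
Overall proportion = Σ (Nₕ/N)·p̂ₕ.
Σ Nₕp̂ₕ = 185.952 + 290.13 + 138.04 + 198.528 = 812.65.
812.65 / 20398 = 0.039840... → 0.0398.

0.0398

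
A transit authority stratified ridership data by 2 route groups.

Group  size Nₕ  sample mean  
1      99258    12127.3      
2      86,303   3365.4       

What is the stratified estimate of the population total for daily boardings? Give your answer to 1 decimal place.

1: 99258·12127.3 = 1203731543.4
2: 86303·3365.4 = 290444116.2
τ̂ = Σ Nₕx̄ₕ = 1494175659.6.

1494175659.6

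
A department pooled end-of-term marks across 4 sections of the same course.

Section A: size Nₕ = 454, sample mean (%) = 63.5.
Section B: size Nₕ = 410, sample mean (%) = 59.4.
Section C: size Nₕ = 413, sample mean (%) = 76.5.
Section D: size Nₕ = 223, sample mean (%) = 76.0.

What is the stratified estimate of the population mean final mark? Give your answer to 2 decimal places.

N = 454 + 410 + 413 + 223 = 1500.
The stratified mean weights each stratum mean by its population share Nₕ/N.
Σ Nₕx̄ₕ = 454·63.5 + 410·59.4 + 413·76.5 + 223·76.0 = 28829 + 24354 + 31594.5 + 16948 = 101725.5.
Divide by N: 101725.5 / 1500 = 67.817 → 67.82.

67.82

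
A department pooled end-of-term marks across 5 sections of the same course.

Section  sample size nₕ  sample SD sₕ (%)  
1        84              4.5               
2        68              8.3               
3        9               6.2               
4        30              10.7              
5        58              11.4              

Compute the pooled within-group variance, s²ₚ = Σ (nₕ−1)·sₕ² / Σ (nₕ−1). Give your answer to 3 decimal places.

Degrees of freedom: 83 + 67 + 8 + 29 + 57 = 244.
Σ(nₕ−1)sₕ² = 83·20.25 + 67·68.89 + 8·38.44 + 29·114.49 + 57·129.96 = 17331.83.
s²ₚ = 17331.83 / 244 = 71.03209... → 71.032.

71.032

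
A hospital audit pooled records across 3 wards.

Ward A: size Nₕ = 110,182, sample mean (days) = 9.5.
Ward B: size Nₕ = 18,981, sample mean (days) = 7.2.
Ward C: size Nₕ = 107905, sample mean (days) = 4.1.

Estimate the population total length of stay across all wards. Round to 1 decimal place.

Estimate total by summing Nₕ·x̄ₕ over strata.
110182·9.5 + 18981·7.2 + 107905·4.1 = 1046729 + 136663.2 + 442410.5 = 1625802.7.

1625802.7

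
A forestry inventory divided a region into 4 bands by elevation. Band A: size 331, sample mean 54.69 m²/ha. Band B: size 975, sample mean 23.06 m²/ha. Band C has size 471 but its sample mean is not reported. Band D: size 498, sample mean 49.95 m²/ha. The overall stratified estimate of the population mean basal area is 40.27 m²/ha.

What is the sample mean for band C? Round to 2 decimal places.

Σ Nₕx̄ₕ = N·μ, so 471·x̄_C = 2275·40.27 − (331·54.69 + 975·23.06 + 498·49.95).
= 91614.25 − 65460.99 = 26153.26.
x̄_C = 26153.26 / 471 = 55.5271... → 55.53.

55.53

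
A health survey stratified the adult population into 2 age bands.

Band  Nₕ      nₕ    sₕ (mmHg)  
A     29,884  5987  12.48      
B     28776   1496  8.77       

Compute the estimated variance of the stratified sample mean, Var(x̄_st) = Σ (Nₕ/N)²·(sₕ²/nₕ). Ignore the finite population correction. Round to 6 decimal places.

0.019124

N = 58660. Term for each stratum: Wₕ²sₕ²/nₕ.
Var(x̄_st) = 0.006751702 + 0.012372126 = 0.019123828 → 0.019124.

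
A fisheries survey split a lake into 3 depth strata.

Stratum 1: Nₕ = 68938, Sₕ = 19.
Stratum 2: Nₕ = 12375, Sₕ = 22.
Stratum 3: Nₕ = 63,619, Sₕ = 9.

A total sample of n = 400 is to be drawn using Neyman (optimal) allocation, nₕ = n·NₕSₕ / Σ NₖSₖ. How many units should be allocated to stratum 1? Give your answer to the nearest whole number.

Σ NₕSₕ = 68938·19 + 12375·22 + 63619·9 = 2154643.
Share for 1: 1309822/2154643 = 0.60791.
n_1 = 400 × 0.60791 = 243.163... → 243.

243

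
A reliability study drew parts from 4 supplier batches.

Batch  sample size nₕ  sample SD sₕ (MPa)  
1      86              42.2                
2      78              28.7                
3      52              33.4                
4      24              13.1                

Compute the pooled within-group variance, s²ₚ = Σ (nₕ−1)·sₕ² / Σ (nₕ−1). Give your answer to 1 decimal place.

1167.9

Degrees of freedom: 85 + 77 + 51 + 23 = 236.
Σ(nₕ−1)sₕ² = 85·1780.84 + 77·823.69 + 51·1115.56 + 23·171.61 = 275636.12.
s²ₚ = 275636.12 / 236 = 1167.950... → 1167.9.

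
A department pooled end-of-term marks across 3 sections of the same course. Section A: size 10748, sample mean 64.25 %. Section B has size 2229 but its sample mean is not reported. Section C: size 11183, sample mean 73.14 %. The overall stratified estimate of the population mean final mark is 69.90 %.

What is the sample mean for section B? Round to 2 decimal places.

80.89

N = 10748 + 2229 + 11183 = 24160.
Overall total = μ·N = 69.90·24160 = 1688784.
Subtract the known strata: 10748·64.25 + 11183·73.14 = 1508483.62.
Remaining total for section B: 1688784 − 1508483.62 = 180300.38.
Divide by its size: 180300.38 / 2229 = 80.8885... → 80.89.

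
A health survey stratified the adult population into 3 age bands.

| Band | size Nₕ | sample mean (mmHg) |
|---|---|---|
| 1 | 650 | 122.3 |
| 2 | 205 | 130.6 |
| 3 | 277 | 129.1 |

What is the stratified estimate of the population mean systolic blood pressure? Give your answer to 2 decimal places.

x̄_st = (Σ Nₕx̄ₕ) / (Σ Nₕ) = (650·122.3 + 205·130.6 + 277·129.1) / 1132
= 142028.7 / 1132 = 125.4670... → 125.47.

125.47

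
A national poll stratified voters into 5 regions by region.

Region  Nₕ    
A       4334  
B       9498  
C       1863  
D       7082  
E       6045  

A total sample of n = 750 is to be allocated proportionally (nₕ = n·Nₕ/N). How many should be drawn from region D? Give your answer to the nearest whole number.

184

Share of region D = 7082/28822 = 0.24572.
Allocate 750 × 0.24572 = 184.286... → 184.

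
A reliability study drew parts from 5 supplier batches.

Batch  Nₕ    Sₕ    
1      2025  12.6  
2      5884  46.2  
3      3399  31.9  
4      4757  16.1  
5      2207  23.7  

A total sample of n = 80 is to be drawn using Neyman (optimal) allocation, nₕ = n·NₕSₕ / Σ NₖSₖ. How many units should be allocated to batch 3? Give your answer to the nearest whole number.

16

1: NₕSₕ = 2025·12.6 = 25515
2: NₕSₕ = 5884·46.2 = 271840.8
3: NₕSₕ = 3399·31.9 = 108428.1
4: NₕSₕ = 4757·16.1 = 76587.7
5: NₕSₕ = 2207·23.7 = 52305.9
Σ NₕSₕ = 534677.5.
n_3 = 80·108428.1/534677.5 = 16.223... → 16.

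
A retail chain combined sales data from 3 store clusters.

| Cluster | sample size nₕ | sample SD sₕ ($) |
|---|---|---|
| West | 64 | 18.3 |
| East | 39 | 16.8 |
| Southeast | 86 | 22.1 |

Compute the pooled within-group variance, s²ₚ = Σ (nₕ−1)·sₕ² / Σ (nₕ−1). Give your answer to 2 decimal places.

Degrees of freedom: 63 + 38 + 85 = 186.
Σ(nₕ−1)sₕ² = 63·334.89 + 38·282.24 + 85·488.41 = 73338.04.
s²ₚ = 73338.04 / 186 = 394.2905... → 394.29.

394.29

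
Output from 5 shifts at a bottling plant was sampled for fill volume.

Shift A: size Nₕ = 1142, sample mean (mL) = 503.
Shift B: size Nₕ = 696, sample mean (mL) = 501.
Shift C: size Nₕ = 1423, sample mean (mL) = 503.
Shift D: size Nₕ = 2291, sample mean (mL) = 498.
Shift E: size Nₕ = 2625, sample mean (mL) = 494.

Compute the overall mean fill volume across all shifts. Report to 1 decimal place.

498.5

N = 1142 + 696 + 1423 + 2291 + 2625 = 8177.
Weight each subgroup mean by Nₕ/N and sum.
Σ Nₕx̄ₕ = 1142·503 + 696·501 + 1423·503 + 2291·498 + 2625·494 = 574426 + 348696 + 715769 + 1140918 + 1296750 = 4076559.
Divide by N: 4076559 / 8177 = 498.540... → 498.5.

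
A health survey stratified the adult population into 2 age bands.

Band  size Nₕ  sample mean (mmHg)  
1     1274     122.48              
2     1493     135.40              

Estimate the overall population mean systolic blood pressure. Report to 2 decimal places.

129.45

x̄_st = (Σ Nₕx̄ₕ) / (Σ Nₕ) = (1274·122.48 + 1493·135.40) / 2767
= 358191.72 / 2767 = 129.4513... → 129.45.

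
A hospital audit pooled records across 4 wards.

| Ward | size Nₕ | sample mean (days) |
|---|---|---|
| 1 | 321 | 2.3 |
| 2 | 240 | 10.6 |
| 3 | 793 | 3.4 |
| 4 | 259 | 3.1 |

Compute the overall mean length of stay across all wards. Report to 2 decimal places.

4.20

x̄_st = (Σ Nₕx̄ₕ) / (Σ Nₕ) = (321·2.3 + 240·10.6 + 793·3.4 + 259·3.1) / 1613
= 6781.4 / 1613 = 4.2042... → 4.20.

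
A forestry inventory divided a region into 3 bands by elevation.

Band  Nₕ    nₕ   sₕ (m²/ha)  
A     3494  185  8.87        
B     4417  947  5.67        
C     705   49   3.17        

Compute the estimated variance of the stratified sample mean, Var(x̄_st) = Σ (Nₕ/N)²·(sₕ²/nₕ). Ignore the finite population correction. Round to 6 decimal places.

N = 8616. Term for each stratum: Wₕ²sₕ²/nₕ.
Var(x̄_st) = 0.069937472 + 0.008921945 + 0.001373059 = 0.080232477 → 0.080232.

0.080232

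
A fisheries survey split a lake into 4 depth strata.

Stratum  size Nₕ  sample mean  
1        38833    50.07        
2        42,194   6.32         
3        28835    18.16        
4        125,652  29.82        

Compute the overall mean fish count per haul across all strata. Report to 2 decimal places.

N = 38833 + 42194 + 28835 + 125652 = 235514.
Weight each subgroup mean by Nₕ/N and sum.
Σ Nₕx̄ₕ = 38833·50.07 + 42194·6.32 + 28835·18.16 + 125652·29.82 = 1944368.31 + 266666.08 + 523643.6 + 3746942.64 = 6481620.63.
Divide by N: 6481620.63 / 235514 = 27.5212... → 27.52.

27.52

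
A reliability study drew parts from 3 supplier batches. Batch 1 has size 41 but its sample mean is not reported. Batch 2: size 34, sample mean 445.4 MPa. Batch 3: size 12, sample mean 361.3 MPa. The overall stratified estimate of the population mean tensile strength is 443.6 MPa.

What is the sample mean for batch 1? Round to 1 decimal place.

N = 41 + 34 + 12 = 87.
Overall total = μ·N = 443.6·87 = 38593.2.
Subtract the known strata: 34·445.4 + 12·361.3 = 19479.2.
Remaining total for batch 1: 38593.2 − 19479.2 = 19114.
Divide by its size: 19114 / 41 = 466.195... → 466.2.

466.2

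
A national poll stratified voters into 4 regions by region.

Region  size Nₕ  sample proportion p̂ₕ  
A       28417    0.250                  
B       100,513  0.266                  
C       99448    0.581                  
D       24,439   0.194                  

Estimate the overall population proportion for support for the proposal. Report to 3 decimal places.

0.381

N = 28417 + 100513 + 99448 + 24439 = 252817.
Overall proportion = Σ (Nₕ/N)·p̂ₕ.
Σ Nₕp̂ₕ = 7104.25 + 26736.458 + 57779.288 + 4741.166 = 96361.162.
96361.162 / 252817 = 0.38115... → 0.381.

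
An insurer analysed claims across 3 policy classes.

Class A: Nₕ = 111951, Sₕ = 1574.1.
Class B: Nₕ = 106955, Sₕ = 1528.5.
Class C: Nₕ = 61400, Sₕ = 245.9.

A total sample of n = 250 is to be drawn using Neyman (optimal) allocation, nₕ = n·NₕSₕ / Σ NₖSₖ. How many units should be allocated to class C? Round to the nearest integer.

11

Σ NₕSₕ = 111951·1574.1 + 106955·1528.5 + 61400·245.9 = 354801046.6.
Share for C: 15098260/354801046.6 = 0.04255.
n_C = 250 × 0.04255 = 10.639... → 11.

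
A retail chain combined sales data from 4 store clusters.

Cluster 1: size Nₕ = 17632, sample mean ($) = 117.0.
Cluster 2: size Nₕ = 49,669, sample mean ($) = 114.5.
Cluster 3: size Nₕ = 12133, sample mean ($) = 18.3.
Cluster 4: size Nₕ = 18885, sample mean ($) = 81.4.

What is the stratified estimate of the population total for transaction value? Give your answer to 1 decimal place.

1: 17632·117.0 = 2062944
2: 49669·114.5 = 5687100.5
3: 12133·18.3 = 222033.9
4: 18885·81.4 = 1537239
τ̂ = Σ Nₕx̄ₕ = 9509317.4.

9509317.4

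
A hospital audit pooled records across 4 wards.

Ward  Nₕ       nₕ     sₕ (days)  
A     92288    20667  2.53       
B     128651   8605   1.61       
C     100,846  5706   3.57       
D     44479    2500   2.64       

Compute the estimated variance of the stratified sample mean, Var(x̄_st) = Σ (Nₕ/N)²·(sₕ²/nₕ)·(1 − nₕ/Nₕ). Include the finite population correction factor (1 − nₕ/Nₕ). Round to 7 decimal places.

0.0002485

N = 366264; Wₕ = Nₕ/N.
ward A: (92288/366264)²·2.53²/20667·(1 − 20667/92288) = 0.0000152602
ward B: (128651/366264)²·1.61²/8605·(1 − 8605/128651) = 0.0000346795
ward C: (100846/366264)²·3.57²/5706·(1 − 5706/100846) = 0.0001597490
ward D: (44479/366264)²·2.64²/2500·(1 − 2500/44479) = 0.0000388031
Sum = 0.0002484918 → 0.0002485.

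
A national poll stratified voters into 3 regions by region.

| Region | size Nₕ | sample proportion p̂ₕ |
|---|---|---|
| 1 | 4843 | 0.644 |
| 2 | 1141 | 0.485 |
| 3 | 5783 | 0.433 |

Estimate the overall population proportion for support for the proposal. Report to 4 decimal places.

0.5249

N = 4843 + 1141 + 5783 = 11767.
Overall proportion = Σ (Nₕ/N)·p̂ₕ.
Σ Nₕp̂ₕ = 3118.892 + 553.385 + 2504.039 = 6176.316.
6176.316 / 11767 = 0.524885... → 0.5249.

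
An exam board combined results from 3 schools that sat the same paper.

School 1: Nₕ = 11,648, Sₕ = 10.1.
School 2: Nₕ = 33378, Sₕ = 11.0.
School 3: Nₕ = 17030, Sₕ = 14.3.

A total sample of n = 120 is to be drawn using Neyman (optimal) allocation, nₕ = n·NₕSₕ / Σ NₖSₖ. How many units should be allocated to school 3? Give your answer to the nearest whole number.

Σ NₕSₕ = 11648·10.1 + 33378·11.0 + 17030·14.3 = 728331.8.
Share for 3: 243529/728331.8 = 0.33437.
n_3 = 120 × 0.33437 = 40.124... → 40.

40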